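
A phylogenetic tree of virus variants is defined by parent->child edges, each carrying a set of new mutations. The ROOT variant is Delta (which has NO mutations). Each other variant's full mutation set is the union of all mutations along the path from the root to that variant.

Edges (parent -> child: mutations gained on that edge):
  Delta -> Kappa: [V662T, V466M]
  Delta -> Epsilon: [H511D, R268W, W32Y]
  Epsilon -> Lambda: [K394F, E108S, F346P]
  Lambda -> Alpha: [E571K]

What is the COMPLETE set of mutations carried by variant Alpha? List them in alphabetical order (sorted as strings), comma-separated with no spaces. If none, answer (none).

At Delta: gained [] -> total []
At Epsilon: gained ['H511D', 'R268W', 'W32Y'] -> total ['H511D', 'R268W', 'W32Y']
At Lambda: gained ['K394F', 'E108S', 'F346P'] -> total ['E108S', 'F346P', 'H511D', 'K394F', 'R268W', 'W32Y']
At Alpha: gained ['E571K'] -> total ['E108S', 'E571K', 'F346P', 'H511D', 'K394F', 'R268W', 'W32Y']

Answer: E108S,E571K,F346P,H511D,K394F,R268W,W32Y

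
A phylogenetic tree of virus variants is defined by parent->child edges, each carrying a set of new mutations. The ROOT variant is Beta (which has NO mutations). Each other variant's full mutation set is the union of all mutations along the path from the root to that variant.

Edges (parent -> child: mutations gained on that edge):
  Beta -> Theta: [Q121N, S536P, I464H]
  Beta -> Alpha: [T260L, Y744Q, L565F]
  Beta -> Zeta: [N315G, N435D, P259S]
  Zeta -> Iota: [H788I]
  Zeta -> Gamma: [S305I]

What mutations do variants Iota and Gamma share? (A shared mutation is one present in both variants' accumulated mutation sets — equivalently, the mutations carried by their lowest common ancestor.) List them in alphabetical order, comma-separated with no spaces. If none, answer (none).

Answer: N315G,N435D,P259S

Derivation:
Accumulating mutations along path to Iota:
  At Beta: gained [] -> total []
  At Zeta: gained ['N315G', 'N435D', 'P259S'] -> total ['N315G', 'N435D', 'P259S']
  At Iota: gained ['H788I'] -> total ['H788I', 'N315G', 'N435D', 'P259S']
Mutations(Iota) = ['H788I', 'N315G', 'N435D', 'P259S']
Accumulating mutations along path to Gamma:
  At Beta: gained [] -> total []
  At Zeta: gained ['N315G', 'N435D', 'P259S'] -> total ['N315G', 'N435D', 'P259S']
  At Gamma: gained ['S305I'] -> total ['N315G', 'N435D', 'P259S', 'S305I']
Mutations(Gamma) = ['N315G', 'N435D', 'P259S', 'S305I']
Intersection: ['H788I', 'N315G', 'N435D', 'P259S'] ∩ ['N315G', 'N435D', 'P259S', 'S305I'] = ['N315G', 'N435D', 'P259S']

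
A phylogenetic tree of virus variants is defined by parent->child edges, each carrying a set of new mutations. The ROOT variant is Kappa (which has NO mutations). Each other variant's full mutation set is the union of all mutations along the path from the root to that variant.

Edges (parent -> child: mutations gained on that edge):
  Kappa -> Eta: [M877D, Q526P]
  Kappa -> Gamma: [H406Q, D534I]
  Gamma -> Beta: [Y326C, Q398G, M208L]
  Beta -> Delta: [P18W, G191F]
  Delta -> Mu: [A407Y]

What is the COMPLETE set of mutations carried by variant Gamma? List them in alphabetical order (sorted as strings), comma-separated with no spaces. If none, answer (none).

At Kappa: gained [] -> total []
At Gamma: gained ['H406Q', 'D534I'] -> total ['D534I', 'H406Q']

Answer: D534I,H406Q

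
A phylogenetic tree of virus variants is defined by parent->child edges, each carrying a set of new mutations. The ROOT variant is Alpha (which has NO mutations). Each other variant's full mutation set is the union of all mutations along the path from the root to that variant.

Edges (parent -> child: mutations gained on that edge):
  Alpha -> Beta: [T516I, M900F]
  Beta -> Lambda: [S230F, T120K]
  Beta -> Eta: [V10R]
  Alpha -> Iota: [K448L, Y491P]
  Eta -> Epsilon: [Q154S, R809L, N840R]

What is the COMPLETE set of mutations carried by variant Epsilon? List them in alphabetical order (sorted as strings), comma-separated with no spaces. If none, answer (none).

At Alpha: gained [] -> total []
At Beta: gained ['T516I', 'M900F'] -> total ['M900F', 'T516I']
At Eta: gained ['V10R'] -> total ['M900F', 'T516I', 'V10R']
At Epsilon: gained ['Q154S', 'R809L', 'N840R'] -> total ['M900F', 'N840R', 'Q154S', 'R809L', 'T516I', 'V10R']

Answer: M900F,N840R,Q154S,R809L,T516I,V10R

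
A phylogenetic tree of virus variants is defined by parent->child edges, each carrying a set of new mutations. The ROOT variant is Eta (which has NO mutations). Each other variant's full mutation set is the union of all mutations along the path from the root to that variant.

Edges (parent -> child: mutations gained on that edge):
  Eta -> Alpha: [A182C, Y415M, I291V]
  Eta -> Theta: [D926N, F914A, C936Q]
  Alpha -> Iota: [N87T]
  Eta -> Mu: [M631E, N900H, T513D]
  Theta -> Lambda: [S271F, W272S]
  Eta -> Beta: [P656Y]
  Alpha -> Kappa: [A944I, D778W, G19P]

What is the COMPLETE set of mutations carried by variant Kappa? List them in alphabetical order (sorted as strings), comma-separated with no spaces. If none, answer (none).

Answer: A182C,A944I,D778W,G19P,I291V,Y415M

Derivation:
At Eta: gained [] -> total []
At Alpha: gained ['A182C', 'Y415M', 'I291V'] -> total ['A182C', 'I291V', 'Y415M']
At Kappa: gained ['A944I', 'D778W', 'G19P'] -> total ['A182C', 'A944I', 'D778W', 'G19P', 'I291V', 'Y415M']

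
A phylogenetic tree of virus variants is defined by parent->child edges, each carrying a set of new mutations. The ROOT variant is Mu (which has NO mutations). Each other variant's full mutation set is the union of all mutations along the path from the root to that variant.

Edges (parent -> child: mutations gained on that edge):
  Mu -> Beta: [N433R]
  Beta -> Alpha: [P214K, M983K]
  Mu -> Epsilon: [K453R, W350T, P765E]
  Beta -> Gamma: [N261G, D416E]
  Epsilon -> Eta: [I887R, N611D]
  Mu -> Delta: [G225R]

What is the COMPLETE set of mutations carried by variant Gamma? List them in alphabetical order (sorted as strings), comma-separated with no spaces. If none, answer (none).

At Mu: gained [] -> total []
At Beta: gained ['N433R'] -> total ['N433R']
At Gamma: gained ['N261G', 'D416E'] -> total ['D416E', 'N261G', 'N433R']

Answer: D416E,N261G,N433R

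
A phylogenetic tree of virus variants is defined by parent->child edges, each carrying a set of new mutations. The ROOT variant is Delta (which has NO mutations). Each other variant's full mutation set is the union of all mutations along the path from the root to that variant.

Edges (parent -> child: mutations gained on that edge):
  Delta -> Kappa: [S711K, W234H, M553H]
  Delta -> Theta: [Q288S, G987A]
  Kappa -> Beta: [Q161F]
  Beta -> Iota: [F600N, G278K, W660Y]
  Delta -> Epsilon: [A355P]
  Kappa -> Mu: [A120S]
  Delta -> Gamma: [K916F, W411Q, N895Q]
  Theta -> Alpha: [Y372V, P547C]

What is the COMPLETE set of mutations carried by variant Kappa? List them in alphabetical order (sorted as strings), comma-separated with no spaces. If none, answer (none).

At Delta: gained [] -> total []
At Kappa: gained ['S711K', 'W234H', 'M553H'] -> total ['M553H', 'S711K', 'W234H']

Answer: M553H,S711K,W234H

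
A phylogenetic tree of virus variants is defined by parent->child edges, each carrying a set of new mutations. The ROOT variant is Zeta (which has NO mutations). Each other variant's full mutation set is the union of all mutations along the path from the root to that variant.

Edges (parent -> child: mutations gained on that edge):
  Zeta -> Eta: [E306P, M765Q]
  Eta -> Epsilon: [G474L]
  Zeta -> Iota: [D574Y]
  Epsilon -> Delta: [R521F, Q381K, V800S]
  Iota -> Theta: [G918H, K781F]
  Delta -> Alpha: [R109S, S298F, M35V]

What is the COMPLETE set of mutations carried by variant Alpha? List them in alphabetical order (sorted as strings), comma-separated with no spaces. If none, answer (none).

Answer: E306P,G474L,M35V,M765Q,Q381K,R109S,R521F,S298F,V800S

Derivation:
At Zeta: gained [] -> total []
At Eta: gained ['E306P', 'M765Q'] -> total ['E306P', 'M765Q']
At Epsilon: gained ['G474L'] -> total ['E306P', 'G474L', 'M765Q']
At Delta: gained ['R521F', 'Q381K', 'V800S'] -> total ['E306P', 'G474L', 'M765Q', 'Q381K', 'R521F', 'V800S']
At Alpha: gained ['R109S', 'S298F', 'M35V'] -> total ['E306P', 'G474L', 'M35V', 'M765Q', 'Q381K', 'R109S', 'R521F', 'S298F', 'V800S']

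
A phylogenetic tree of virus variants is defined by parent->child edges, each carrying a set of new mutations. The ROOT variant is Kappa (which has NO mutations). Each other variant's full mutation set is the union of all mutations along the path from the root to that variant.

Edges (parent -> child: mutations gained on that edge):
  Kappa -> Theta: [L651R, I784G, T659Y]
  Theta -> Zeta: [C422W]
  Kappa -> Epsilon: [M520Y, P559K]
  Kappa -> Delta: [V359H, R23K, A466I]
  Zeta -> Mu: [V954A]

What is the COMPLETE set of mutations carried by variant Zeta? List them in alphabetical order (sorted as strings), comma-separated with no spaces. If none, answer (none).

Answer: C422W,I784G,L651R,T659Y

Derivation:
At Kappa: gained [] -> total []
At Theta: gained ['L651R', 'I784G', 'T659Y'] -> total ['I784G', 'L651R', 'T659Y']
At Zeta: gained ['C422W'] -> total ['C422W', 'I784G', 'L651R', 'T659Y']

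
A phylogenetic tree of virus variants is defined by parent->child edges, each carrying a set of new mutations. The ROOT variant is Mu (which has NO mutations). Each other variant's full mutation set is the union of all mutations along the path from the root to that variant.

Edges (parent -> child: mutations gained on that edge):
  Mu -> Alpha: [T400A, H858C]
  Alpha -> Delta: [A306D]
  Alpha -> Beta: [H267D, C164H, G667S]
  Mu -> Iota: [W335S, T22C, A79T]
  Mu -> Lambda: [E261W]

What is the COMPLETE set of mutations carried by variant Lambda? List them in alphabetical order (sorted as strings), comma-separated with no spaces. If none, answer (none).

At Mu: gained [] -> total []
At Lambda: gained ['E261W'] -> total ['E261W']

Answer: E261W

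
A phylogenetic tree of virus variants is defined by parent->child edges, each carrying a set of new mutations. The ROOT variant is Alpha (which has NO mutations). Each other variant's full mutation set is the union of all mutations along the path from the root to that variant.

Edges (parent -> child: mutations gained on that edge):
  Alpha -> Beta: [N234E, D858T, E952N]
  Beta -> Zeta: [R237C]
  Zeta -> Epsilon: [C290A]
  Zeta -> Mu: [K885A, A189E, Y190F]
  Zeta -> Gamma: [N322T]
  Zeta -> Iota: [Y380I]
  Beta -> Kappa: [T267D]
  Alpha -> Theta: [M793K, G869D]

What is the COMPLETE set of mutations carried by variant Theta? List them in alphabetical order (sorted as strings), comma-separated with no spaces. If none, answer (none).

At Alpha: gained [] -> total []
At Theta: gained ['M793K', 'G869D'] -> total ['G869D', 'M793K']

Answer: G869D,M793K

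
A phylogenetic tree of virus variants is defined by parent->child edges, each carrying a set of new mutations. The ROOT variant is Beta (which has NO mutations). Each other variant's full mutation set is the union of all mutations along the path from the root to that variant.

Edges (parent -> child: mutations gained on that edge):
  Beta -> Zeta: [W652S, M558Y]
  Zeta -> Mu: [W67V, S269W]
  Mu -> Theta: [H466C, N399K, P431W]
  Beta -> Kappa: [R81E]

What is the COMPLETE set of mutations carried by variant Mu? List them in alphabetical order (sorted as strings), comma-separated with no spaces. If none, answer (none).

Answer: M558Y,S269W,W652S,W67V

Derivation:
At Beta: gained [] -> total []
At Zeta: gained ['W652S', 'M558Y'] -> total ['M558Y', 'W652S']
At Mu: gained ['W67V', 'S269W'] -> total ['M558Y', 'S269W', 'W652S', 'W67V']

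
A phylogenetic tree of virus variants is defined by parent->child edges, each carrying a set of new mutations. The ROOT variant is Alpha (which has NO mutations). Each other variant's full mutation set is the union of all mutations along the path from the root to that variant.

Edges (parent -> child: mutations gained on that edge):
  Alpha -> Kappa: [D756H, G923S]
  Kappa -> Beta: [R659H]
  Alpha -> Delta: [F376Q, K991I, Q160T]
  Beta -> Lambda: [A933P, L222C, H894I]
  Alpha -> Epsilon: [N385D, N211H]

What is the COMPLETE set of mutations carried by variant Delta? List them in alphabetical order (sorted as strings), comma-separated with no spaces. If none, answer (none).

At Alpha: gained [] -> total []
At Delta: gained ['F376Q', 'K991I', 'Q160T'] -> total ['F376Q', 'K991I', 'Q160T']

Answer: F376Q,K991I,Q160T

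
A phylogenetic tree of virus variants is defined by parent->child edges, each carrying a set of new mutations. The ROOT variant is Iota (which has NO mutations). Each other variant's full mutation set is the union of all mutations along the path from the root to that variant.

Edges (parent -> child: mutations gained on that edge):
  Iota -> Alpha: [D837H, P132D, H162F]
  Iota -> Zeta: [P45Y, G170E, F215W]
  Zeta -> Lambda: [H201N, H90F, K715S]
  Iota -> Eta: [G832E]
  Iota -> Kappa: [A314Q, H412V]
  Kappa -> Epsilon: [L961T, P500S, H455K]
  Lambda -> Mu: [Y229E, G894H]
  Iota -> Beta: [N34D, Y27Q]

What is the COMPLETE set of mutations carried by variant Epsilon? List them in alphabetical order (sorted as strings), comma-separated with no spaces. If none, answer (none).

Answer: A314Q,H412V,H455K,L961T,P500S

Derivation:
At Iota: gained [] -> total []
At Kappa: gained ['A314Q', 'H412V'] -> total ['A314Q', 'H412V']
At Epsilon: gained ['L961T', 'P500S', 'H455K'] -> total ['A314Q', 'H412V', 'H455K', 'L961T', 'P500S']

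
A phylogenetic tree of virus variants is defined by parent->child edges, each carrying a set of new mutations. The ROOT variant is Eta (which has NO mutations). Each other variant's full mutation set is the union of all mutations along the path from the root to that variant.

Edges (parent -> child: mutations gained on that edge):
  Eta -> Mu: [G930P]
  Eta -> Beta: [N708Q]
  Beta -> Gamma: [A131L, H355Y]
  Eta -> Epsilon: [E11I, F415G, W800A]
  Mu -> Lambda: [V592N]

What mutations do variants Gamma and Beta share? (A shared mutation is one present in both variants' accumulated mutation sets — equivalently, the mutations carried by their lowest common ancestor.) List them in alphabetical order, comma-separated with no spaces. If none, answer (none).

Accumulating mutations along path to Gamma:
  At Eta: gained [] -> total []
  At Beta: gained ['N708Q'] -> total ['N708Q']
  At Gamma: gained ['A131L', 'H355Y'] -> total ['A131L', 'H355Y', 'N708Q']
Mutations(Gamma) = ['A131L', 'H355Y', 'N708Q']
Accumulating mutations along path to Beta:
  At Eta: gained [] -> total []
  At Beta: gained ['N708Q'] -> total ['N708Q']
Mutations(Beta) = ['N708Q']
Intersection: ['A131L', 'H355Y', 'N708Q'] ∩ ['N708Q'] = ['N708Q']

Answer: N708Q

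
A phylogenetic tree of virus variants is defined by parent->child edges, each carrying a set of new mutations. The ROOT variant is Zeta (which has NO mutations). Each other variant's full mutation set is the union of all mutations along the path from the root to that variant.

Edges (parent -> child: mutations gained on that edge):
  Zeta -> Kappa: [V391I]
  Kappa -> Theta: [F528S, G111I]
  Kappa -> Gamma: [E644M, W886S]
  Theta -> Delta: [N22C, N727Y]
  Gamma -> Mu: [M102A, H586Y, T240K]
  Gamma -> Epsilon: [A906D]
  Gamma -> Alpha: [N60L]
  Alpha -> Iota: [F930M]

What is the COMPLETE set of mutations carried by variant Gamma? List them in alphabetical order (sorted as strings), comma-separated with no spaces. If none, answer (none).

Answer: E644M,V391I,W886S

Derivation:
At Zeta: gained [] -> total []
At Kappa: gained ['V391I'] -> total ['V391I']
At Gamma: gained ['E644M', 'W886S'] -> total ['E644M', 'V391I', 'W886S']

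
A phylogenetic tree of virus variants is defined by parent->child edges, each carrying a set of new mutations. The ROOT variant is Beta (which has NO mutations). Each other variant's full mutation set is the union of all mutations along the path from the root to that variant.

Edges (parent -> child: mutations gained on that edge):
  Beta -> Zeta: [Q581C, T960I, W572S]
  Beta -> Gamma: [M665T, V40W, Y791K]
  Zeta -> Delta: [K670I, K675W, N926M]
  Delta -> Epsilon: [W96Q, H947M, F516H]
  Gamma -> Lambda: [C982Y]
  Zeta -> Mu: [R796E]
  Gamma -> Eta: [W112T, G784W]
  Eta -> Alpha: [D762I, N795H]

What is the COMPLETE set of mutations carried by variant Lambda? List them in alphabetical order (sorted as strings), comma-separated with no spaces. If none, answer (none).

Answer: C982Y,M665T,V40W,Y791K

Derivation:
At Beta: gained [] -> total []
At Gamma: gained ['M665T', 'V40W', 'Y791K'] -> total ['M665T', 'V40W', 'Y791K']
At Lambda: gained ['C982Y'] -> total ['C982Y', 'M665T', 'V40W', 'Y791K']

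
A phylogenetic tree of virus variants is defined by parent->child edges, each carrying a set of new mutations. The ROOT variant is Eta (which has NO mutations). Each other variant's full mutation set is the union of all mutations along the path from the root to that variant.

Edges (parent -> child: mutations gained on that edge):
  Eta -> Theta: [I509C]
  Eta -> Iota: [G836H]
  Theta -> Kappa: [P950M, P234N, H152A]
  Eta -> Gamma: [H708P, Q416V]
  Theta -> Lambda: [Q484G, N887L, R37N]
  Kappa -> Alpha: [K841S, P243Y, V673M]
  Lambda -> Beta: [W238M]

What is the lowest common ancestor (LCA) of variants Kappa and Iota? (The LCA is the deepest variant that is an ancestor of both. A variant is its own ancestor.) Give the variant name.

Answer: Eta

Derivation:
Path from root to Kappa: Eta -> Theta -> Kappa
  ancestors of Kappa: {Eta, Theta, Kappa}
Path from root to Iota: Eta -> Iota
  ancestors of Iota: {Eta, Iota}
Common ancestors: {Eta}
Walk up from Iota: Iota (not in ancestors of Kappa), Eta (in ancestors of Kappa)
Deepest common ancestor (LCA) = Eta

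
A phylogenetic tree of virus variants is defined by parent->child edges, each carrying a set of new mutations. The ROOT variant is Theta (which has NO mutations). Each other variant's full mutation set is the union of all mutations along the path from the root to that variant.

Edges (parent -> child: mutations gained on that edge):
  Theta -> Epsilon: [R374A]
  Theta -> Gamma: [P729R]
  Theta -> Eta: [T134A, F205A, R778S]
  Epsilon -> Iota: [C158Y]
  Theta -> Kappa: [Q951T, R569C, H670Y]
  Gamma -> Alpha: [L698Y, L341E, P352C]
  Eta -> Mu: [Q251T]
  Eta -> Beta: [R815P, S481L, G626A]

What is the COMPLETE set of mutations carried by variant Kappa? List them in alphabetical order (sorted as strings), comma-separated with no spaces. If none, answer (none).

Answer: H670Y,Q951T,R569C

Derivation:
At Theta: gained [] -> total []
At Kappa: gained ['Q951T', 'R569C', 'H670Y'] -> total ['H670Y', 'Q951T', 'R569C']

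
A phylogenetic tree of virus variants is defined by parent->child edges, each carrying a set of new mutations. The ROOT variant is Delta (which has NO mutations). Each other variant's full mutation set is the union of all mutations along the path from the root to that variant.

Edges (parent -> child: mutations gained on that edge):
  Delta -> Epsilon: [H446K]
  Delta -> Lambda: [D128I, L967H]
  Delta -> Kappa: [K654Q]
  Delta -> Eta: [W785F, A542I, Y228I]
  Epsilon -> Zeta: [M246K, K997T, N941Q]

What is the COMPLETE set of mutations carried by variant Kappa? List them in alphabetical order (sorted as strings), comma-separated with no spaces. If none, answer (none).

Answer: K654Q

Derivation:
At Delta: gained [] -> total []
At Kappa: gained ['K654Q'] -> total ['K654Q']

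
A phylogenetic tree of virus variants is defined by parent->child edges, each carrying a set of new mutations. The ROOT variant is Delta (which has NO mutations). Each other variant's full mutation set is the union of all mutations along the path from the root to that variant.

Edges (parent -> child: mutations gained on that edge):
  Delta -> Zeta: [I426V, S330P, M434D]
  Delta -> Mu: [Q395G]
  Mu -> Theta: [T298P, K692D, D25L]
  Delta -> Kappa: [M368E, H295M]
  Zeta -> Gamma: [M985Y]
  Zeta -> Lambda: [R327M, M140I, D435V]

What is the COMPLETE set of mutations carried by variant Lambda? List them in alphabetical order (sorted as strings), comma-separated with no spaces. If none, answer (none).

Answer: D435V,I426V,M140I,M434D,R327M,S330P

Derivation:
At Delta: gained [] -> total []
At Zeta: gained ['I426V', 'S330P', 'M434D'] -> total ['I426V', 'M434D', 'S330P']
At Lambda: gained ['R327M', 'M140I', 'D435V'] -> total ['D435V', 'I426V', 'M140I', 'M434D', 'R327M', 'S330P']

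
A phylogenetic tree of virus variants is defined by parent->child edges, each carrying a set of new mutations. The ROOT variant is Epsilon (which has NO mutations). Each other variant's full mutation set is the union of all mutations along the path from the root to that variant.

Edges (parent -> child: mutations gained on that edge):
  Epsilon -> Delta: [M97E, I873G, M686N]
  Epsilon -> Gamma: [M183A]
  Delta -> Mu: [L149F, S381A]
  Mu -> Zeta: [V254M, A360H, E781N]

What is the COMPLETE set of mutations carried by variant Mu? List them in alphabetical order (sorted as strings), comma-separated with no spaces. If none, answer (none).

At Epsilon: gained [] -> total []
At Delta: gained ['M97E', 'I873G', 'M686N'] -> total ['I873G', 'M686N', 'M97E']
At Mu: gained ['L149F', 'S381A'] -> total ['I873G', 'L149F', 'M686N', 'M97E', 'S381A']

Answer: I873G,L149F,M686N,M97E,S381A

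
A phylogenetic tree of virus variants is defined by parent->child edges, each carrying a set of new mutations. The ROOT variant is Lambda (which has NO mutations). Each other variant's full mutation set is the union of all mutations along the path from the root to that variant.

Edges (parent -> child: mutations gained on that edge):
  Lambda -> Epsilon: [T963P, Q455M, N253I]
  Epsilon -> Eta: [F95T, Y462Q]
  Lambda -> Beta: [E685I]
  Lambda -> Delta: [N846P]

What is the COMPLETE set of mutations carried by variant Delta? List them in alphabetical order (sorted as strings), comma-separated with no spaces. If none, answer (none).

At Lambda: gained [] -> total []
At Delta: gained ['N846P'] -> total ['N846P']

Answer: N846P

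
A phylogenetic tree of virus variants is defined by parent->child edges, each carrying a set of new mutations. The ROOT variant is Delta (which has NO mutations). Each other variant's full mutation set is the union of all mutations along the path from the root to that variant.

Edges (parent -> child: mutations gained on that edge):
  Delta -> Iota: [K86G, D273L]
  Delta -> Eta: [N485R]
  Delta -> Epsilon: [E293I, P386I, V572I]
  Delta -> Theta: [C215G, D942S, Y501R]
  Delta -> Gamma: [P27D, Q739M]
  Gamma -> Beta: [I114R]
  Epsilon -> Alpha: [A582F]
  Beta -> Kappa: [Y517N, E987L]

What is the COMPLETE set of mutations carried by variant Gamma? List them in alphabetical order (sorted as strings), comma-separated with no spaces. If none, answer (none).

Answer: P27D,Q739M

Derivation:
At Delta: gained [] -> total []
At Gamma: gained ['P27D', 'Q739M'] -> total ['P27D', 'Q739M']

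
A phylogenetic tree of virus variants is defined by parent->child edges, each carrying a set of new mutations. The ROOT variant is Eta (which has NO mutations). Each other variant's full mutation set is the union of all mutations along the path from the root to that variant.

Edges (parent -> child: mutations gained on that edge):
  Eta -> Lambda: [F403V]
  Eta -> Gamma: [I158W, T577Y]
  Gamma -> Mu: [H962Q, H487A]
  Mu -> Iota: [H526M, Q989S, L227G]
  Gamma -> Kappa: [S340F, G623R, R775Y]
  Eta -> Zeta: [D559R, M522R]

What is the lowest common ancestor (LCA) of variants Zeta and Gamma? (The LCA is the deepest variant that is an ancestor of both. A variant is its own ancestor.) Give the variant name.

Path from root to Zeta: Eta -> Zeta
  ancestors of Zeta: {Eta, Zeta}
Path from root to Gamma: Eta -> Gamma
  ancestors of Gamma: {Eta, Gamma}
Common ancestors: {Eta}
Walk up from Gamma: Gamma (not in ancestors of Zeta), Eta (in ancestors of Zeta)
Deepest common ancestor (LCA) = Eta

Answer: Eta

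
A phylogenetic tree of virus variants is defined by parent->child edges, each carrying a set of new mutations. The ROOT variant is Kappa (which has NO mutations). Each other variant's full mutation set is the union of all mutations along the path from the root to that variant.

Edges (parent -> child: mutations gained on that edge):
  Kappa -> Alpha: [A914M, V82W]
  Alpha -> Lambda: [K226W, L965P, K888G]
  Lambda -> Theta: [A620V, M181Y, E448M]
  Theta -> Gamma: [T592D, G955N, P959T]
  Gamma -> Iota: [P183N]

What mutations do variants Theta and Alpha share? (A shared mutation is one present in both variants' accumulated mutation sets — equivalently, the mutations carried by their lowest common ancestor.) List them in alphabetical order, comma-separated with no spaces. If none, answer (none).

Answer: A914M,V82W

Derivation:
Accumulating mutations along path to Theta:
  At Kappa: gained [] -> total []
  At Alpha: gained ['A914M', 'V82W'] -> total ['A914M', 'V82W']
  At Lambda: gained ['K226W', 'L965P', 'K888G'] -> total ['A914M', 'K226W', 'K888G', 'L965P', 'V82W']
  At Theta: gained ['A620V', 'M181Y', 'E448M'] -> total ['A620V', 'A914M', 'E448M', 'K226W', 'K888G', 'L965P', 'M181Y', 'V82W']
Mutations(Theta) = ['A620V', 'A914M', 'E448M', 'K226W', 'K888G', 'L965P', 'M181Y', 'V82W']
Accumulating mutations along path to Alpha:
  At Kappa: gained [] -> total []
  At Alpha: gained ['A914M', 'V82W'] -> total ['A914M', 'V82W']
Mutations(Alpha) = ['A914M', 'V82W']
Intersection: ['A620V', 'A914M', 'E448M', 'K226W', 'K888G', 'L965P', 'M181Y', 'V82W'] ∩ ['A914M', 'V82W'] = ['A914M', 'V82W']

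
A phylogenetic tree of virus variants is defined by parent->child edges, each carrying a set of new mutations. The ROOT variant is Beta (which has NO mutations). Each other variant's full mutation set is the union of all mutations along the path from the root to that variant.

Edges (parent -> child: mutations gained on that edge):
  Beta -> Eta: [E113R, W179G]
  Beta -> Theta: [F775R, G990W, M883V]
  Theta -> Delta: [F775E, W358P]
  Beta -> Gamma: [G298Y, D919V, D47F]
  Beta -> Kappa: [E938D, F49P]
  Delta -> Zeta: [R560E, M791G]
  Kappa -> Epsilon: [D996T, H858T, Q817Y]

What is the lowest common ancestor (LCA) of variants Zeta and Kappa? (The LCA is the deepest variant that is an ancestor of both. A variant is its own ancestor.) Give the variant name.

Answer: Beta

Derivation:
Path from root to Zeta: Beta -> Theta -> Delta -> Zeta
  ancestors of Zeta: {Beta, Theta, Delta, Zeta}
Path from root to Kappa: Beta -> Kappa
  ancestors of Kappa: {Beta, Kappa}
Common ancestors: {Beta}
Walk up from Kappa: Kappa (not in ancestors of Zeta), Beta (in ancestors of Zeta)
Deepest common ancestor (LCA) = Beta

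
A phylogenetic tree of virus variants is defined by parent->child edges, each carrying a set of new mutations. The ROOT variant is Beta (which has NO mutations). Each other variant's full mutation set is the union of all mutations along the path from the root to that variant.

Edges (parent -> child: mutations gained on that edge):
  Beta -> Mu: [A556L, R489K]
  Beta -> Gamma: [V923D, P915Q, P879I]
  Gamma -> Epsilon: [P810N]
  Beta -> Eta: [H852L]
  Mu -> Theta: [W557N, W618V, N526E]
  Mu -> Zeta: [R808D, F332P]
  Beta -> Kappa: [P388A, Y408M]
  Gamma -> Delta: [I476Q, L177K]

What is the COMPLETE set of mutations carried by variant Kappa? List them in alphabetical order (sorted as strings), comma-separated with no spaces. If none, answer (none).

Answer: P388A,Y408M

Derivation:
At Beta: gained [] -> total []
At Kappa: gained ['P388A', 'Y408M'] -> total ['P388A', 'Y408M']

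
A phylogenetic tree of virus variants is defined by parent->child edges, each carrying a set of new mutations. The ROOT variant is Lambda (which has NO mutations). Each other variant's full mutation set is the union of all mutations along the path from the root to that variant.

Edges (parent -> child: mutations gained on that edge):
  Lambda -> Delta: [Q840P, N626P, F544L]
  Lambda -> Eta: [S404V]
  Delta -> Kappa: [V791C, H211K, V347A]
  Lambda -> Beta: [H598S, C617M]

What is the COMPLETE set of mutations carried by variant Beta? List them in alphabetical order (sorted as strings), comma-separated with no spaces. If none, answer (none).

At Lambda: gained [] -> total []
At Beta: gained ['H598S', 'C617M'] -> total ['C617M', 'H598S']

Answer: C617M,H598S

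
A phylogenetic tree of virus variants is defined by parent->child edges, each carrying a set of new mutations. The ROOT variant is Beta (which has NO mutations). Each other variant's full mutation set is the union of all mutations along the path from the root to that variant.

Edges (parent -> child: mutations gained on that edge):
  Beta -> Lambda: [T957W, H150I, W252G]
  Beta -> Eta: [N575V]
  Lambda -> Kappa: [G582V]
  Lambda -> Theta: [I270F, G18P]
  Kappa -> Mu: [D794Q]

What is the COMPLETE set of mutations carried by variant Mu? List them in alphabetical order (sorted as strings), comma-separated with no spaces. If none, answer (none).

Answer: D794Q,G582V,H150I,T957W,W252G

Derivation:
At Beta: gained [] -> total []
At Lambda: gained ['T957W', 'H150I', 'W252G'] -> total ['H150I', 'T957W', 'W252G']
At Kappa: gained ['G582V'] -> total ['G582V', 'H150I', 'T957W', 'W252G']
At Mu: gained ['D794Q'] -> total ['D794Q', 'G582V', 'H150I', 'T957W', 'W252G']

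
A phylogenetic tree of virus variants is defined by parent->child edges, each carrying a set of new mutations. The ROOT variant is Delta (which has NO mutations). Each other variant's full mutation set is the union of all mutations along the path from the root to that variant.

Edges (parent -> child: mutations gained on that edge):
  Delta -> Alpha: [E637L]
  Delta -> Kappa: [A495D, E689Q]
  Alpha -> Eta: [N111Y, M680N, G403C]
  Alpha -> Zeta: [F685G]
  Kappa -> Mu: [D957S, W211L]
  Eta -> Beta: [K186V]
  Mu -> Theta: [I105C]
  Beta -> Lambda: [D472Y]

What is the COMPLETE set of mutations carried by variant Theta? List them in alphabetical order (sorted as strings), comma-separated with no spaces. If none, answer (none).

At Delta: gained [] -> total []
At Kappa: gained ['A495D', 'E689Q'] -> total ['A495D', 'E689Q']
At Mu: gained ['D957S', 'W211L'] -> total ['A495D', 'D957S', 'E689Q', 'W211L']
At Theta: gained ['I105C'] -> total ['A495D', 'D957S', 'E689Q', 'I105C', 'W211L']

Answer: A495D,D957S,E689Q,I105C,W211L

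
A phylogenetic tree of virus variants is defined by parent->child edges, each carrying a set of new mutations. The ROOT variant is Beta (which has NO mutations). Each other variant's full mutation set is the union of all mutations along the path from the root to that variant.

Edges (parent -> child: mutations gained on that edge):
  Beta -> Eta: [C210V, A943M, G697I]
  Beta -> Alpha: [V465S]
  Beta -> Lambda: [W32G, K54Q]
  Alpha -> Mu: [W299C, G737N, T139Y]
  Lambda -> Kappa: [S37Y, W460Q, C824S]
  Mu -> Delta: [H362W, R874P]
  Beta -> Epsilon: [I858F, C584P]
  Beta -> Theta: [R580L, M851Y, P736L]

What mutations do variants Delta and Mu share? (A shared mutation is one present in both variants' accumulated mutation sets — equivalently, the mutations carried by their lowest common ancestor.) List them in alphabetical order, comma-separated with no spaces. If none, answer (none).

Answer: G737N,T139Y,V465S,W299C

Derivation:
Accumulating mutations along path to Delta:
  At Beta: gained [] -> total []
  At Alpha: gained ['V465S'] -> total ['V465S']
  At Mu: gained ['W299C', 'G737N', 'T139Y'] -> total ['G737N', 'T139Y', 'V465S', 'W299C']
  At Delta: gained ['H362W', 'R874P'] -> total ['G737N', 'H362W', 'R874P', 'T139Y', 'V465S', 'W299C']
Mutations(Delta) = ['G737N', 'H362W', 'R874P', 'T139Y', 'V465S', 'W299C']
Accumulating mutations along path to Mu:
  At Beta: gained [] -> total []
  At Alpha: gained ['V465S'] -> total ['V465S']
  At Mu: gained ['W299C', 'G737N', 'T139Y'] -> total ['G737N', 'T139Y', 'V465S', 'W299C']
Mutations(Mu) = ['G737N', 'T139Y', 'V465S', 'W299C']
Intersection: ['G737N', 'H362W', 'R874P', 'T139Y', 'V465S', 'W299C'] ∩ ['G737N', 'T139Y', 'V465S', 'W299C'] = ['G737N', 'T139Y', 'V465S', 'W299C']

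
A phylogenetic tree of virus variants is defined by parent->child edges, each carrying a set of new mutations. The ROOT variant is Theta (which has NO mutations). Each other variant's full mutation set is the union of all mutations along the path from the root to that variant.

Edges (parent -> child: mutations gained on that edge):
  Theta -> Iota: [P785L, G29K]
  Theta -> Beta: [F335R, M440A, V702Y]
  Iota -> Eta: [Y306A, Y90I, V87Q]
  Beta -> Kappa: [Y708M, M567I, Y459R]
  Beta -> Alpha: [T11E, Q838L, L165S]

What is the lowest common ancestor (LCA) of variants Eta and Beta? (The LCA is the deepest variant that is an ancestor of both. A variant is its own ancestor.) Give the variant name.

Path from root to Eta: Theta -> Iota -> Eta
  ancestors of Eta: {Theta, Iota, Eta}
Path from root to Beta: Theta -> Beta
  ancestors of Beta: {Theta, Beta}
Common ancestors: {Theta}
Walk up from Beta: Beta (not in ancestors of Eta), Theta (in ancestors of Eta)
Deepest common ancestor (LCA) = Theta

Answer: Theta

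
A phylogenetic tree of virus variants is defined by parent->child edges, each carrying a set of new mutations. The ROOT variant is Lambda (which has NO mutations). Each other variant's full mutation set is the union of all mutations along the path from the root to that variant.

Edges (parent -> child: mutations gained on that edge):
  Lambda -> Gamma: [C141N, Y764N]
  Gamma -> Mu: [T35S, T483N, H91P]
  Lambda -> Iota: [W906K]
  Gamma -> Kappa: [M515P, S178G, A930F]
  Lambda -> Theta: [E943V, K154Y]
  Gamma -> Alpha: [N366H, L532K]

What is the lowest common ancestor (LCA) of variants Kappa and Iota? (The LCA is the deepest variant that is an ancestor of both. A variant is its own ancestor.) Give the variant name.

Path from root to Kappa: Lambda -> Gamma -> Kappa
  ancestors of Kappa: {Lambda, Gamma, Kappa}
Path from root to Iota: Lambda -> Iota
  ancestors of Iota: {Lambda, Iota}
Common ancestors: {Lambda}
Walk up from Iota: Iota (not in ancestors of Kappa), Lambda (in ancestors of Kappa)
Deepest common ancestor (LCA) = Lambda

Answer: Lambda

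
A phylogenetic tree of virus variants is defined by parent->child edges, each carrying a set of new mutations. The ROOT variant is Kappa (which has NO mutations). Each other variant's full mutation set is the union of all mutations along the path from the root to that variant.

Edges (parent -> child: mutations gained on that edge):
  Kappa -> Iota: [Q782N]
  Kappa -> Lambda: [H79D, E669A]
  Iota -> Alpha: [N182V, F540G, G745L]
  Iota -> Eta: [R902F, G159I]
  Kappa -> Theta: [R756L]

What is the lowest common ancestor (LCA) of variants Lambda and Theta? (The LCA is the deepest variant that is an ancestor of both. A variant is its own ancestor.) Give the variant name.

Path from root to Lambda: Kappa -> Lambda
  ancestors of Lambda: {Kappa, Lambda}
Path from root to Theta: Kappa -> Theta
  ancestors of Theta: {Kappa, Theta}
Common ancestors: {Kappa}
Walk up from Theta: Theta (not in ancestors of Lambda), Kappa (in ancestors of Lambda)
Deepest common ancestor (LCA) = Kappa

Answer: Kappa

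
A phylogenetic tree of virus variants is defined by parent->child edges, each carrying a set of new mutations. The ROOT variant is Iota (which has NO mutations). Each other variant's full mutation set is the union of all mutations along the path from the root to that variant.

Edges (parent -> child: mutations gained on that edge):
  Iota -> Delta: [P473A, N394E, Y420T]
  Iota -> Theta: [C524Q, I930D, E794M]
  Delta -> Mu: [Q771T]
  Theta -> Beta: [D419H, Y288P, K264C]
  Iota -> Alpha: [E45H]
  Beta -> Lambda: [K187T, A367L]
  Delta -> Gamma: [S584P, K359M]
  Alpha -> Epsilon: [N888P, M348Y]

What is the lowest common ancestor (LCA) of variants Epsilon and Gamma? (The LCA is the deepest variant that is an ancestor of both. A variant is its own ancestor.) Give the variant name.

Path from root to Epsilon: Iota -> Alpha -> Epsilon
  ancestors of Epsilon: {Iota, Alpha, Epsilon}
Path from root to Gamma: Iota -> Delta -> Gamma
  ancestors of Gamma: {Iota, Delta, Gamma}
Common ancestors: {Iota}
Walk up from Gamma: Gamma (not in ancestors of Epsilon), Delta (not in ancestors of Epsilon), Iota (in ancestors of Epsilon)
Deepest common ancestor (LCA) = Iota

Answer: Iota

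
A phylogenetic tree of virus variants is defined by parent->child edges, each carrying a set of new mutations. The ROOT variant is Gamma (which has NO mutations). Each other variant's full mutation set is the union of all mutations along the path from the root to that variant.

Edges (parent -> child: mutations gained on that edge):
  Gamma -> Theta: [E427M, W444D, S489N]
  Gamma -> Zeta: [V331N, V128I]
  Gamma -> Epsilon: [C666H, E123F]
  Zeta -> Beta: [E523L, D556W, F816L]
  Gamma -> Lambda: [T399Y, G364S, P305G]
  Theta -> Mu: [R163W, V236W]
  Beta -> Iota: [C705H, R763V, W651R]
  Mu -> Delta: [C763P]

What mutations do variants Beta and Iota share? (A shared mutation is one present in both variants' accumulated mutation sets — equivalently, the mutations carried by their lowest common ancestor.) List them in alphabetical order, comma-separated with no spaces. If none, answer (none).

Answer: D556W,E523L,F816L,V128I,V331N

Derivation:
Accumulating mutations along path to Beta:
  At Gamma: gained [] -> total []
  At Zeta: gained ['V331N', 'V128I'] -> total ['V128I', 'V331N']
  At Beta: gained ['E523L', 'D556W', 'F816L'] -> total ['D556W', 'E523L', 'F816L', 'V128I', 'V331N']
Mutations(Beta) = ['D556W', 'E523L', 'F816L', 'V128I', 'V331N']
Accumulating mutations along path to Iota:
  At Gamma: gained [] -> total []
  At Zeta: gained ['V331N', 'V128I'] -> total ['V128I', 'V331N']
  At Beta: gained ['E523L', 'D556W', 'F816L'] -> total ['D556W', 'E523L', 'F816L', 'V128I', 'V331N']
  At Iota: gained ['C705H', 'R763V', 'W651R'] -> total ['C705H', 'D556W', 'E523L', 'F816L', 'R763V', 'V128I', 'V331N', 'W651R']
Mutations(Iota) = ['C705H', 'D556W', 'E523L', 'F816L', 'R763V', 'V128I', 'V331N', 'W651R']
Intersection: ['D556W', 'E523L', 'F816L', 'V128I', 'V331N'] ∩ ['C705H', 'D556W', 'E523L', 'F816L', 'R763V', 'V128I', 'V331N', 'W651R'] = ['D556W', 'E523L', 'F816L', 'V128I', 'V331N']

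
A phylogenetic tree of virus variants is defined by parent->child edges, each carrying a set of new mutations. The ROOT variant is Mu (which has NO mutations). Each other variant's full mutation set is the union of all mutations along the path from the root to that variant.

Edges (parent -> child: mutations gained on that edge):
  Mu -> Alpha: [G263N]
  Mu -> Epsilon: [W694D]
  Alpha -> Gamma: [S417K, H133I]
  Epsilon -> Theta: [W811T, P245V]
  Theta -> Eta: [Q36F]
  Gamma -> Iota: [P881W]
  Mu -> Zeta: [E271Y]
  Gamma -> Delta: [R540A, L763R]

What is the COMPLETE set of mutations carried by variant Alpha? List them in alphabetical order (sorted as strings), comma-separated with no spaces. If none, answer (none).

Answer: G263N

Derivation:
At Mu: gained [] -> total []
At Alpha: gained ['G263N'] -> total ['G263N']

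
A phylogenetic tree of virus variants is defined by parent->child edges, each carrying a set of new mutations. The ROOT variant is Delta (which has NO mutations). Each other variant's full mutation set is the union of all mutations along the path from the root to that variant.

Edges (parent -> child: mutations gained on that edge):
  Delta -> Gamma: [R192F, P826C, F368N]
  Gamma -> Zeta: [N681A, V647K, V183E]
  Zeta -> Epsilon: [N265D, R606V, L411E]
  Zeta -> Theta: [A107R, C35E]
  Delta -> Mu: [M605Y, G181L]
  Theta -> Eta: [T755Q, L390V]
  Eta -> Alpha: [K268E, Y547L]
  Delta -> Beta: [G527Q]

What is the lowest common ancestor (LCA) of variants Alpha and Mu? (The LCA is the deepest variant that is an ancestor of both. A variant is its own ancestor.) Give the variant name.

Path from root to Alpha: Delta -> Gamma -> Zeta -> Theta -> Eta -> Alpha
  ancestors of Alpha: {Delta, Gamma, Zeta, Theta, Eta, Alpha}
Path from root to Mu: Delta -> Mu
  ancestors of Mu: {Delta, Mu}
Common ancestors: {Delta}
Walk up from Mu: Mu (not in ancestors of Alpha), Delta (in ancestors of Alpha)
Deepest common ancestor (LCA) = Delta

Answer: Delta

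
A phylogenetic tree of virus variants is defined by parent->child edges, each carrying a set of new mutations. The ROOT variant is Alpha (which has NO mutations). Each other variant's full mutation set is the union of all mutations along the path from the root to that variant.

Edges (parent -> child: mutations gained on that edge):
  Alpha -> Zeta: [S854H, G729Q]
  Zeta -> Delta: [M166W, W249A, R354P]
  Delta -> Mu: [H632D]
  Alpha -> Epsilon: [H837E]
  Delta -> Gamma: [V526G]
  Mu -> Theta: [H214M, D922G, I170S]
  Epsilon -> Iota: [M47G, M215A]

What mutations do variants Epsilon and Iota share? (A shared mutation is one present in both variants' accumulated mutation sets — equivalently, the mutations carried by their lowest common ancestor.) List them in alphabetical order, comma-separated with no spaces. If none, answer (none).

Answer: H837E

Derivation:
Accumulating mutations along path to Epsilon:
  At Alpha: gained [] -> total []
  At Epsilon: gained ['H837E'] -> total ['H837E']
Mutations(Epsilon) = ['H837E']
Accumulating mutations along path to Iota:
  At Alpha: gained [] -> total []
  At Epsilon: gained ['H837E'] -> total ['H837E']
  At Iota: gained ['M47G', 'M215A'] -> total ['H837E', 'M215A', 'M47G']
Mutations(Iota) = ['H837E', 'M215A', 'M47G']
Intersection: ['H837E'] ∩ ['H837E', 'M215A', 'M47G'] = ['H837E']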